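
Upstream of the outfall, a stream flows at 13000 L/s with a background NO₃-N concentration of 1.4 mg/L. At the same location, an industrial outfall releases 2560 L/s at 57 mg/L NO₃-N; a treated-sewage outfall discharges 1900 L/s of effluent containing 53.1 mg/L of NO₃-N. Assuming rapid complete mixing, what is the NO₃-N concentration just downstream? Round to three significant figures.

Mixed concentration C = ΣQC/ΣQ = (13000·1.400 + 2560·57.00 + 1900·53.10) / 17460 = 265000/17460 = 15.18 mg/L.

15.2 mg/L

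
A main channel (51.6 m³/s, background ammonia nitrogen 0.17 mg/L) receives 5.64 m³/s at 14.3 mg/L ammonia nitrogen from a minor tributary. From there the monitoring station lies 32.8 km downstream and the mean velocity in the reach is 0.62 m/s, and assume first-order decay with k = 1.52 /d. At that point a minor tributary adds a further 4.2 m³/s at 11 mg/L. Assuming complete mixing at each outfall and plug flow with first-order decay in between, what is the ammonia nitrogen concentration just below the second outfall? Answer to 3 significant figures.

1.33 mg/L

Mixed concentration C = ΣQC/ΣQ = (51.60·0.1700 + 5.640·14.30) / 57.24 = 89.42/57.24 = 1.562 mg/L; combined flow 57.24 m³/s.
Travel time t = 32.8·1000 / 0.62 = 52900 s = 14.70 h.
After decay, C = 1.562 × e^(−kt) = 1.562 × 0.3943 = 0.6160 mg/L.
At the second outfall, C = (57.24·0.6160 + 4.200·11.00) / (57.24 + 4.200) = 1.326 mg/L.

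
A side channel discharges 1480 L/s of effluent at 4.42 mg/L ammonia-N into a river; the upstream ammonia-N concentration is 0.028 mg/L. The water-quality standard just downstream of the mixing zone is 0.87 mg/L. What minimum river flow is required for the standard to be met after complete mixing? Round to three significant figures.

Set C_mix = 0.87: (Q·0.02800 + 1480·4.420) / (Q + 1480) = 0.87
→ Q = 1480·(4.420 − 0.87)/(0.87 − 0.02800) = 6240 L/s.

6240 L/s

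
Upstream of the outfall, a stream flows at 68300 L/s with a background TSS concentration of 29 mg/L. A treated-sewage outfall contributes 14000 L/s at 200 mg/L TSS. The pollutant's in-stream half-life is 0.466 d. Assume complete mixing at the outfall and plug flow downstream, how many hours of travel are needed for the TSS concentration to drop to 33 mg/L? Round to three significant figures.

9.12 h

Mass balance: C = (68300·29.00 + 14000·200.0) / 82300 = 4781000/82300 = 58.09 mg/L.
Half-life 0.466 d → k = ln 2 / 0.466 = 1.487 d⁻¹.
58.09·exp(−k·t) = 33 → t = ln(58.09/33)/k = 32850 s = 9.124 h.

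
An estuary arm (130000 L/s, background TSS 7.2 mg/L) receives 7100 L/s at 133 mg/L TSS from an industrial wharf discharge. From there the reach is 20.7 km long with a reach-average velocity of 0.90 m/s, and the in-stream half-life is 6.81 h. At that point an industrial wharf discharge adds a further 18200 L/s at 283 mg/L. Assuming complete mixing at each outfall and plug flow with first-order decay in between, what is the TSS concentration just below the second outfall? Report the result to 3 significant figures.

Mass balance: C = (130000·7.200 + 7100·133.0) / 137100 = 1880000/137100 = 13.71 mg/L; combined flow 137100 L/s.
Travel time t = 20.7·1000 / 0.90 = 23000 s = 6.389 h.
Half-life 6.81 h → k = ln 2 / 6.81 = 0.1018 h⁻¹ = 2.443 d⁻¹.
Decay over the reach: 13.71·exp(−kt) = 13.71·0.5219 = 7.158 mg/L.
At the second outfall, C = (137100·7.158 + 18200·283.0) / (137100 + 18200) = 39.48 mg/L.

39.5 mg/L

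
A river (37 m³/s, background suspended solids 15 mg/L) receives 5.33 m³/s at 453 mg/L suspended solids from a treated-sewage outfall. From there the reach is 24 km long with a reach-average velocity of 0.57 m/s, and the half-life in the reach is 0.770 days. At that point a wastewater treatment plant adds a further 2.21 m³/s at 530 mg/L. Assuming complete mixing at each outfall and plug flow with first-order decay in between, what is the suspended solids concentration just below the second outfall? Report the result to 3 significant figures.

69.3 mg/L

Mass balance: C = (37.00·15.00 + 5.330·453.0) / 42.33 = 2969/42.33 = 70.15 mg/L; combined flow 42.33 m³/s.
Travel time t = 24·1000 / 0.57 = 42110 s = 11.70 h.
Half-life 0.770 d → k = ln 2 / 0.770 = 0.9002 d⁻¹.
Decay over the reach: 70.15·exp(−kt) = 70.15·0.6449 = 45.24 mg/L.
Second outfall: C = (42.33·45.24 + 2.210·530.0)/44.54 = 69.29 mg/L.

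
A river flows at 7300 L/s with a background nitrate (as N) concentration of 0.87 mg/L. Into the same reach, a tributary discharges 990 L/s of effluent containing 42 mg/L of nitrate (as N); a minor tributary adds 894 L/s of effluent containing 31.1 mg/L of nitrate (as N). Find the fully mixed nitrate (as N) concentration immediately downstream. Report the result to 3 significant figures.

8.25 mg/L

Mass balance: C = (7300·0.8700 + 990.0·42.00 + 894.0·31.10) / 9184 = 75730/9184 = 8.246 mg/L.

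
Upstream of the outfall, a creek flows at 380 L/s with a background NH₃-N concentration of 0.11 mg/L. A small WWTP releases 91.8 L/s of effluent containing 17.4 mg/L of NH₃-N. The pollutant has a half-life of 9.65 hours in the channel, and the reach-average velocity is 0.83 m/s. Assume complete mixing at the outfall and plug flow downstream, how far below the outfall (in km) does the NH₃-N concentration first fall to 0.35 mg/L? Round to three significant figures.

95.5 km

Conservation of mass: C = (380.0·0.1100 + 91.80·17.40) / 471.8 = 1639/471.8 = 3.474 mg/L.
Half-life 9.65 h → k = ln 2 / 9.65 = 0.07183 h⁻¹ = 1.724 d⁻¹.
Set 3.474·exp(−k·t) = 0.35 → t = ln(3.474/0.35)/k = 115000 s = 31.95 h.
Distance = v·t = 0.83·115000 = 95480 m = 95.48 km.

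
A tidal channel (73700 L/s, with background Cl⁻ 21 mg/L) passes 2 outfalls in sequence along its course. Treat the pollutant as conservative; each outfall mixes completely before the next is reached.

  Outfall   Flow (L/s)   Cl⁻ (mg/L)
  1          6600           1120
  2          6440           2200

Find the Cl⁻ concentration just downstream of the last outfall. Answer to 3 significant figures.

266 mg/L

Below outfall 1: Q → 80300 L/s, C = (73700·21.00 + 6600·1120)/80300 = 111.3 mg/L.
Below outfall 2: Q → 86740 L/s, C = (80300·111.3 + 6440·2200)/86740 = 266.4 mg/L.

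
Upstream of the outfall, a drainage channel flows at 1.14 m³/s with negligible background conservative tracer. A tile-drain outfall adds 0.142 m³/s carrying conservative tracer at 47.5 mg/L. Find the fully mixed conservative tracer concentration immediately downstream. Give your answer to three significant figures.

After mixing, C = (1.140·0 + 0.1420·47.50) / 1.282 = 6.745/1.282 = 5.261 mg/L.

5.26 mg/L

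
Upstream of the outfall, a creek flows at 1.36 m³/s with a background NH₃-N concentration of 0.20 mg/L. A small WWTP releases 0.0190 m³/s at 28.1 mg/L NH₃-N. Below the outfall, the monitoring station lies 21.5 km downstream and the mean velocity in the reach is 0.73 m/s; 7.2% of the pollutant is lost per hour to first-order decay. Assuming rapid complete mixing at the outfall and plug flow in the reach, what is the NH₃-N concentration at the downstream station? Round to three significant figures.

0.317 mg/L

Conservation of mass: C = (1.360·0.2000 + 0.01900·28.10) / 1.379 = 0.8059/1.379 = 0.5844 mg/L.
Travel time t = 21.5·1000 / 0.73 = 29450 s = 8.181 h.
7.2%/h lost → k = −ln(1 − 0.072) = 0.07472 h⁻¹.
Decay over the reach: 0.5844·exp(−kt) = 0.5844·0.5426 = 0.3171 mg/L.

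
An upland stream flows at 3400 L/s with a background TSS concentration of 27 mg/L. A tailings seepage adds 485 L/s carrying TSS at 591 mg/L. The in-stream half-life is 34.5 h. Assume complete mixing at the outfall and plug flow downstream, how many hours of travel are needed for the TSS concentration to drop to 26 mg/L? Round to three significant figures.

65.7 h

Conservation of mass: C = (3400·27.00 + 485.0·591.0) / 3885 = 378400/3885 = 97.41 mg/L.
Half-life 34.5 h → k = ln 2 / 34.5 = 0.02009 h⁻¹ = 0.4822 d⁻¹.
97.41·exp(−k·t) = 26 → t = ln(97.41/26)/k = 236700 s = 65.74 h.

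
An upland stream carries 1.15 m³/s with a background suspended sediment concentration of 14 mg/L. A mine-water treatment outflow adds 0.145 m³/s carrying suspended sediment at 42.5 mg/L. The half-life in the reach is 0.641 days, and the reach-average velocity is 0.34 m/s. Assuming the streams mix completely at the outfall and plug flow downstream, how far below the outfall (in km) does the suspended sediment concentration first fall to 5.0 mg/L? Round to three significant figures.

Conservation of mass: C = (1.150·14.00 + 0.1450·42.50) / 1.295 = 22.26/1.295 = 17.19 mg/L.
Half-life 0.641 d → k = ln 2 / 0.641 = 1.081 d⁻¹.
Set 17.19·exp(−k·t) = 5.0 → t = ln(17.19/5.0)/k = 98670 s = 27.41 h.
Distance = v·t = 0.34·98670 = 33550 m = 33.55 km.

33.5 km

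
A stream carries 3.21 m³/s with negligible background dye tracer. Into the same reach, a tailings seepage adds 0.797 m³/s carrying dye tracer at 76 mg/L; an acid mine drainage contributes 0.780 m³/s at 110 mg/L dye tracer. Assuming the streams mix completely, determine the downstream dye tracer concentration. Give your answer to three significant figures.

30.6 mg/L

Flow-weighted average: C = (3.210·0 + 0.7970·76.00 + 0.7800·110.0) / 4.787 = 146.4/4.787 = 30.58 mg/L.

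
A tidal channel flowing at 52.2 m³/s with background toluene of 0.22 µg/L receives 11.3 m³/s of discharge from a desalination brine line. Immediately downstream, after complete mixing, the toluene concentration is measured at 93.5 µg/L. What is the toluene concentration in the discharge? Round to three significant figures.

Mass balance: 52.20·0.2200 + 11.30·Cₑ = 63.50·93.50
→ Cₑ = (63.50·93.50 − 52.20·0.2200) / 11.30 = 524.4 µg/L.

524 µg/L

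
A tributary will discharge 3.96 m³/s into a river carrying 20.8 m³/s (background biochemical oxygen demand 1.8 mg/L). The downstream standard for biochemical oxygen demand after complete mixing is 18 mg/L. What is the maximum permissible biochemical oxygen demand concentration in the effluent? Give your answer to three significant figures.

At the limit, (Qr·Cr + Qe·Cₑ)/(Qr + Qe) = 18:
Cₑ = (24.76·18 − 20.80·1.800) / 3.960 = 103.1 mg/L.

103 mg/L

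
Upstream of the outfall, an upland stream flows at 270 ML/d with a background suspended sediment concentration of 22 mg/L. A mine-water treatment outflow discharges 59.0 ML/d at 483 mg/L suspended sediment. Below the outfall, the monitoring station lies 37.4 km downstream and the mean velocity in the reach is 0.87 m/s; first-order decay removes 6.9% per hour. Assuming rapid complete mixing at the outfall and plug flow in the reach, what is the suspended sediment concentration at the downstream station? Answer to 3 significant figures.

44.6 mg/L

Mixed concentration C = ΣQC/ΣQ = (270.0·22.00 + 59.00·483.0) / 329.0 = 34440/329.0 = 104.7 mg/L.
Travel time t = 37.4·1000 / 0.87 = 42990 s = 11.94 h.
6.9%/h lost → k = −ln(1 − 0.069) = 0.07150 h⁻¹.
Applying C = C₀e^(−kt): 104.7 × 0.4258 = 44.57 mg/L.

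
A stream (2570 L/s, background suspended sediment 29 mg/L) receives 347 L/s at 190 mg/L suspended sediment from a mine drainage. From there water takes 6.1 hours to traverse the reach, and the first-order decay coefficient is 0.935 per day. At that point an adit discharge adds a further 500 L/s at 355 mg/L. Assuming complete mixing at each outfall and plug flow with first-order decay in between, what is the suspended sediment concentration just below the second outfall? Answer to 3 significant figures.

84.4 mg/L

Flow-weighted average: C = (2570·29.00 + 347.0·190.0) / 2917 = 140500/2917 = 48.15 mg/L; combined flow 2917 L/s.
First-order decay: C = 48.15·exp(−k·t) = 48.15·0.7885 = 37.97 mg/L.
Second outfall: C = (2917·37.97 + 500.0·355.0)/3417 = 84.36 mg/L.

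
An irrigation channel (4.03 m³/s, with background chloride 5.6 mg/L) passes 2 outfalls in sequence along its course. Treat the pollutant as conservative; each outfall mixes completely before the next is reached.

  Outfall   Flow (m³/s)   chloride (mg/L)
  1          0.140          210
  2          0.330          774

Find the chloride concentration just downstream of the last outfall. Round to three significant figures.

Below outfall 1: Q → 4.170 m³/s, C = (4.030·5.600 + 0.1400·210.0)/4.170 = 12.46 mg/L.
Below outfall 2: Q → 4.500 m³/s, C = (4.170·12.46 + 0.3300·774.0)/4.500 = 68.31 mg/L.

68.3 mg/L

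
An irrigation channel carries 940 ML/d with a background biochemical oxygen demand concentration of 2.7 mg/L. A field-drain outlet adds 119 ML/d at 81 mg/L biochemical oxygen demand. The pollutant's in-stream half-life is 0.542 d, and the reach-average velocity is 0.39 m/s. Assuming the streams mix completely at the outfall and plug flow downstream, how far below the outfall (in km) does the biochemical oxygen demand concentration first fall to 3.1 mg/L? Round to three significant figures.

Mass balance: C = (940.0·2.700 + 119.0·81.00) / 1059 = 12180/1059 = 11.50 mg/L.
Half-life 0.542 d → k = ln 2 / 0.542 = 1.279 d⁻¹.
Set 11.50·exp(−k·t) = 3.1 → t = ln(11.50/3.1)/k = 88560 s = 24.60 h.
Distance = v·t = 0.39·88560 = 34540 m = 34.54 km.

34.5 km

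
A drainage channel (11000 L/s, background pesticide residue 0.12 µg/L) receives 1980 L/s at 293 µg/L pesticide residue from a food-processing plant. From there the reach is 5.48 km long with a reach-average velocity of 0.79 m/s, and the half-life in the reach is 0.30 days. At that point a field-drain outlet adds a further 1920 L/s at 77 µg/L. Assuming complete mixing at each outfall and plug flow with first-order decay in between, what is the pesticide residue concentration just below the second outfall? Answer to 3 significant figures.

42.3 µg/L

Conservation of mass: C = (11000·0.1200 + 1980·293.0) / 12980 = 581500/12980 = 44.80 µg/L; combined flow 12980 L/s.
Travel time t = 5.48·1000 / 0.79 = 6937 s = 1.927 h.
Half-life 0.30 d → k = ln 2 / 0.30 = 2.310 d⁻¹.
First-order decay: C = 44.80·exp(−k·t) = 44.80·0.8307 = 37.21 µg/L.
At the second outfall, C = (12980·37.21 + 1920·77.00) / (12980 + 1920) = 42.34 µg/L.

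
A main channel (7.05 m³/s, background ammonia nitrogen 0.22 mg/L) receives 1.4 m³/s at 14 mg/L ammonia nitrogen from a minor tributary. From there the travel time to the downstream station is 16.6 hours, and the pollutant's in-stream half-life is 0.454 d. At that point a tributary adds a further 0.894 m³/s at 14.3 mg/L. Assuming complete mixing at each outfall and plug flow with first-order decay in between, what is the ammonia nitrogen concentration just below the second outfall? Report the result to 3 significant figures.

2.16 mg/L

Mixed concentration C = ΣQC/ΣQ = (7.050·0.2200 + 1.400·14.00) / 8.450 = 21.15/8.450 = 2.503 mg/L; combined flow 8.450 m³/s.
Half-life 0.454 d → k = ln 2 / 0.454 = 1.527 d⁻¹.
Decay over the reach: 2.503·exp(−kt) = 2.503·0.3478 = 0.8707 mg/L.
At the second outfall, C = (8.450·0.8707 + 0.8940·14.30) / (8.450 + 0.8940) = 2.156 mg/L.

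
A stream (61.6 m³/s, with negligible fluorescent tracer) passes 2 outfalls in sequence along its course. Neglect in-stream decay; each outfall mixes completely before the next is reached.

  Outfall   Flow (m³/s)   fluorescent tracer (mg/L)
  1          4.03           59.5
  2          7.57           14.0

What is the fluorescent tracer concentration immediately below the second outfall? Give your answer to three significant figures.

Outfall 1: combined Q = 65.63 m³/s; C = (61.60·0 + 4.030·59.50)/65.63 = 3.654 mg/L.
Outfall 2: combined Q = 73.20 m³/s; C = (65.63·3.654 + 7.570·14.00)/73.20 = 4.724 mg/L.

4.72 mg/L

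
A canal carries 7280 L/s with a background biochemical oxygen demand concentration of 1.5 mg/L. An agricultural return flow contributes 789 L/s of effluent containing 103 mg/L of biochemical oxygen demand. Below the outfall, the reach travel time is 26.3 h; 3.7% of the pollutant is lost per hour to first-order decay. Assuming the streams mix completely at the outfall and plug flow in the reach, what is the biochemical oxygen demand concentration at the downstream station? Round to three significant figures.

4.24 mg/L

Flow-weighted average: C = (7280·1.500 + 789.0·103.0) / 8069 = 92190/8069 = 11.42 mg/L.
3.7%/h lost → k = −ln(1 − 0.037) = 0.03770 h⁻¹.
First-order decay: C = 11.42·exp(−k·t) = 11.42·0.3710 = 4.239 mg/L.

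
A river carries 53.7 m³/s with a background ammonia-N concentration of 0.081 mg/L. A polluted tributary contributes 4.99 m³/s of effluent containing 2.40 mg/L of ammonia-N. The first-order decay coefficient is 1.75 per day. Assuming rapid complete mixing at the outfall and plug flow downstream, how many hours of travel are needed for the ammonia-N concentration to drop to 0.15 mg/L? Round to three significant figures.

8.47 h

After mixing, C = (53.70·0.08100 + 4.990·2.400) / 58.69 = 16.33/58.69 = 0.2782 mg/L.
0.2782·exp(−k·t) = 0.15 → t = ln(0.2782/0.15)/k = 30490 s = 8.470 h.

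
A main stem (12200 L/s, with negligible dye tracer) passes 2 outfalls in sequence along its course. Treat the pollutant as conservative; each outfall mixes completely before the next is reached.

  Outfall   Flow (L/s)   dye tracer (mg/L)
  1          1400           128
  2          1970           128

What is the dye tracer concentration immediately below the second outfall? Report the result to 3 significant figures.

Below outfall 1: Q → 13600 L/s, C = (12200·0 + 1400·128.0)/13600 = 13.18 mg/L.
Below outfall 2: Q → 15570 L/s, C = (13600·13.18 + 1970·128.0)/15570 = 27.70 mg/L.

27.7 mg/L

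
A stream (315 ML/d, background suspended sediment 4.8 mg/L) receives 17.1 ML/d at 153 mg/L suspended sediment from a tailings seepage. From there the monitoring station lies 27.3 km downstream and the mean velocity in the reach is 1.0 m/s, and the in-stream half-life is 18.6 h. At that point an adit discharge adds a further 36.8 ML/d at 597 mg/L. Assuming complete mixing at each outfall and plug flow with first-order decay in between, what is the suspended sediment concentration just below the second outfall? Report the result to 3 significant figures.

68.0 mg/L

Flow-weighted average: C = (315.0·4.800 + 17.10·153.0) / 332.1 = 4128/332.1 = 12.43 mg/L; combined flow 332.1 ML/d.
Travel time t = 27.3·1000 / 1.0 = 27300 s = 7.583 h.
Half-life 18.6 h → k = ln 2 / 18.6 = 0.03727 h⁻¹ = 0.8944 d⁻¹.
Decay over the reach: 12.43·exp(−kt) = 12.43·0.7538 = 9.371 mg/L.
At the second outfall, C = (332.1·9.371 + 36.80·597.0) / (332.1 + 36.80) = 67.99 mg/L.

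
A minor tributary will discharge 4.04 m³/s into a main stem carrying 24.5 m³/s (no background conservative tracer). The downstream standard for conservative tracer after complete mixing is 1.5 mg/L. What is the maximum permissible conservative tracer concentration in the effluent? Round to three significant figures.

At the limit, (Qr·Cr + Qe·Cₑ)/(Qr + Qe) = 1.5:
Cₑ = (28.54·1.5 − 24.50·0) / 4.040 = 10.60 mg/L.

10.6 mg/L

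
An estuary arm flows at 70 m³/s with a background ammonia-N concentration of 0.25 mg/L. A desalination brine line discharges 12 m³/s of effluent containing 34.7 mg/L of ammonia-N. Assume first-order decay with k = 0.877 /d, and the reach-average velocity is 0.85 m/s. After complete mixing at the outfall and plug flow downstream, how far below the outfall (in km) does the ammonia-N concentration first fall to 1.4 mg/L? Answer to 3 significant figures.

Flow-weighted average: C = (70.00·0.2500 + 12.00·34.70) / 82.00 = 433.9/82.00 = 5.291 mg/L.
Set 5.291·exp(−k·t) = 1.4 → t = ln(5.291/1.4)/k = 131000 s = 36.39 h.
Distance = v·t = 0.85·131000 = 111300 m = 111.3 km.

111 km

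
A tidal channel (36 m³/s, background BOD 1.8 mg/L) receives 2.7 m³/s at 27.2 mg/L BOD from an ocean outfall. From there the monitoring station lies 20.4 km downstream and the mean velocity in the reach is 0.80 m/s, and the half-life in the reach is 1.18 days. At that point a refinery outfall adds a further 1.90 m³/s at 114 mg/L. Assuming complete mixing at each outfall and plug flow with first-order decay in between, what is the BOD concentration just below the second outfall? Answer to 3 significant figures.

8.20 mg/L

Mixed concentration C = ΣQC/ΣQ = (36.00·1.800 + 2.700·27.20) / 38.70 = 138.2/38.70 = 3.572 mg/L; combined flow 38.70 m³/s.
Travel time t = 20.4·1000 / 0.80 = 25500 s = 7.083 h.
Half-life 1.18 d → k = ln 2 / 1.18 = 0.5874 d⁻¹.
Decay over the reach: 3.572·exp(−kt) = 3.572·0.8408 = 3.004 mg/L.
At the second outfall, C = (38.70·3.004 + 1.900·114.0) / (38.70 + 1.900) = 8.198 mg/L.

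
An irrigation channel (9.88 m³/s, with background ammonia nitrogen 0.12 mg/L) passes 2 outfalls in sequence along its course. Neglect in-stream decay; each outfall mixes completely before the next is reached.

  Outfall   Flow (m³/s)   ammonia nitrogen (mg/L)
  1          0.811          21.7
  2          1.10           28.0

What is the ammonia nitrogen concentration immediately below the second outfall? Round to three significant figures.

4.21 mg/L

Below outfall 1: Q → 10.69 m³/s, C = (9.880·0.1200 + 0.8110·21.70)/10.69 = 1.757 mg/L.
Below outfall 2: Q → 11.79 m³/s, C = (10.69·1.757 + 1.100·28.00)/11.79 = 4.205 mg/L.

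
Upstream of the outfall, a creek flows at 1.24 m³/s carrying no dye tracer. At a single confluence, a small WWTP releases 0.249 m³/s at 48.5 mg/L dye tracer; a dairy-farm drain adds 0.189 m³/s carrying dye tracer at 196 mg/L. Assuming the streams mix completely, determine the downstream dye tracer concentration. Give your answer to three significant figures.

Mixed concentration C = ΣQC/ΣQ = (1.240·0 + 0.2490·48.50 + 0.1890·196.0) / 1.678 = 49.12/1.678 = 29.27 mg/L.

29.3 mg/L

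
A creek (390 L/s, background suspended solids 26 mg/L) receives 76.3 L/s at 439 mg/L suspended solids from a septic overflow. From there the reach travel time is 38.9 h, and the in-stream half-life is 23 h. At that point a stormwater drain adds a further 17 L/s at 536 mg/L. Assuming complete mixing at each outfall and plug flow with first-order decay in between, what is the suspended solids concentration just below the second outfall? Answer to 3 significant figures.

Flow-weighted average: C = (390.0·26.00 + 76.30·439.0) / 466.3 = 43640/466.3 = 93.58 mg/L; combined flow 466.3 L/s.
Half-life 23 h → k = ln 2 / 23 = 0.03014 h⁻¹ = 0.7233 d⁻¹.
Decay over the reach: 93.58·exp(−kt) = 93.58·0.3096 = 28.98 mg/L.
At the second outfall, C = (466.3·28.98 + 17.00·536.0) / (466.3 + 17.00) = 46.81 mg/L.

46.8 mg/L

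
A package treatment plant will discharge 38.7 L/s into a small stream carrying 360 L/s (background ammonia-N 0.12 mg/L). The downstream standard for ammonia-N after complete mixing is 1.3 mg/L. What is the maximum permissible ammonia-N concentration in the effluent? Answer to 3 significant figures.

12.3 mg/L

At the limit, (Qr·Cr + Qe·Cₑ)/(Qr + Qe) = 1.3:
Cₑ = (398.7·1.3 − 360.0·0.1200) / 38.70 = 12.28 mg/L.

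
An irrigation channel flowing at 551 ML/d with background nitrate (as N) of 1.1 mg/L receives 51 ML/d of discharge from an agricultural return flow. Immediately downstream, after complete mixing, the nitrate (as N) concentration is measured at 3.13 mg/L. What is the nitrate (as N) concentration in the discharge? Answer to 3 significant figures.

Mass balance: 551.0·1.100 + 51.00·Cₑ = 602.0·3.130
→ Cₑ = (602.0·3.130 − 551.0·1.100) / 51.00 = 25.06 mg/L.

25.1 mg/L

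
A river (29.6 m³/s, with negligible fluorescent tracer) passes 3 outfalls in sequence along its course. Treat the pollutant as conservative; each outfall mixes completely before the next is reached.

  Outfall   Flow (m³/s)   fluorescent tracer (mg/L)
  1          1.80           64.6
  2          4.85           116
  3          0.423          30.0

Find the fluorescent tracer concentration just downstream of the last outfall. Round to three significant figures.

After outfall 1: Q = 29.60 + 1.800 = 31.40 m³/s; C = (29.60·0 + 1.800·64.60)/31.40 = 3.703 mg/L.
After outfall 2: Q = 31.40 + 4.850 = 36.25 m³/s; C = (31.40·3.703 + 4.850·116.0)/36.25 = 18.73 mg/L.
After outfall 3: Q = 36.25 + 0.4230 = 36.67 m³/s; C = (36.25·18.73 + 0.4230·30.00)/36.67 = 18.86 mg/L.

18.9 mg/L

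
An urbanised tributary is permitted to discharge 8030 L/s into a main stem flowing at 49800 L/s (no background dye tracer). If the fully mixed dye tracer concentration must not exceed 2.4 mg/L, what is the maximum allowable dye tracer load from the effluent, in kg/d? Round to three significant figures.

12000 kg/d

Mass balance at the limit: 49800·0 + 8030·Cₑ = 57830·2.4 → Cₑ = 17.28 mg/L.
8030 L/s = 8.030 m³/s. Load = 8.030 m³/s × 17.28 g/m³ × 86 400 s/d = 11990 kg/d.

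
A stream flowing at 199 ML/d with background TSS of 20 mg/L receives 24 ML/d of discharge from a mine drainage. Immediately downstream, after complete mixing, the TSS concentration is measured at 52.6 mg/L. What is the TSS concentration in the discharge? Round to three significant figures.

Mass balance: 199.0·20.00 + 24.00·Cₑ = 223.0·52.60
→ Cₑ = (223.0·52.60 − 199.0·20.00) / 24.00 = 322.9 mg/L.

323 mg/L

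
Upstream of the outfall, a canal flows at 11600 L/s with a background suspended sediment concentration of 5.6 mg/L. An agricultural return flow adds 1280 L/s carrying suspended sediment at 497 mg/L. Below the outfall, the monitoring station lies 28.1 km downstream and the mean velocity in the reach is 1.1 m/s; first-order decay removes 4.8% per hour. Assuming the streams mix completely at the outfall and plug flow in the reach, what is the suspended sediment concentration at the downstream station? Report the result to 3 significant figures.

38.4 mg/L

Conservation of mass: C = (11600·5.600 + 1280·497.0) / 12880 = 701100/12880 = 54.43 mg/L.
Travel time t = 28.1·1000 / 1.1 = 25550 s = 7.096 h.
4.8%/h lost → k = −ln(1 − 0.048) = 0.04919 h⁻¹.
First-order decay: C = 54.43·exp(−k·t) = 54.43·0.7054 = 38.40 mg/L.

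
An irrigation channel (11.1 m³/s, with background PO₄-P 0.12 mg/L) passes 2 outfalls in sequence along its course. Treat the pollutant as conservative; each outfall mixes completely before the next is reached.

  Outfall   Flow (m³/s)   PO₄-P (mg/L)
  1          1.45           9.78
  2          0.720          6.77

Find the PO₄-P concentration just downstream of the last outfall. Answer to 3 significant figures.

1.54 mg/L

Outfall 1: combined Q = 12.55 m³/s; C = (11.10·0.1200 + 1.450·9.780)/12.55 = 1.236 mg/L.
Outfall 2: combined Q = 13.27 m³/s; C = (12.55·1.236 + 0.7200·6.770)/13.27 = 1.536 mg/L.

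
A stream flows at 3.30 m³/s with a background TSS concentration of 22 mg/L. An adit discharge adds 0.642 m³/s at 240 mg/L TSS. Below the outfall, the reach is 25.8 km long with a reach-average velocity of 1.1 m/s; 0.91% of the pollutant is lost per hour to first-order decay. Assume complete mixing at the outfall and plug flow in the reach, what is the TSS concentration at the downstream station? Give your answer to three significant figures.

54.2 mg/L

After mixing, C = (3.300·22.00 + 0.6420·240.0) / 3.942 = 226.7/3.942 = 57.50 mg/L.
Travel time t = 25.8·1000 / 1.1 = 23450 s = 6.515 h.
0.91%/h lost → k = −ln(1 − 0.0091) = 0.009142 h⁻¹.
Decay over the reach: 57.50·exp(−kt) = 57.50·0.9422 = 54.18 mg/L.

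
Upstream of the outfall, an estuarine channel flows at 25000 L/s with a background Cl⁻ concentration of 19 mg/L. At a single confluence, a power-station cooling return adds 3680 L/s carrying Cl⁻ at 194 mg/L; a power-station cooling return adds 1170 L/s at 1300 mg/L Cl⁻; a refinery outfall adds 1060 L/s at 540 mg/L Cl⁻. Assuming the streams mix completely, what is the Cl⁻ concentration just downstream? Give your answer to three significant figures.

106 mg/L

Mixed concentration C = ΣQC/ΣQ = (25000·19.00 + 3680·194.0 + 1170·1300 + 1060·540.0) / 30910 = 3282000/30910 = 106.2 mg/L.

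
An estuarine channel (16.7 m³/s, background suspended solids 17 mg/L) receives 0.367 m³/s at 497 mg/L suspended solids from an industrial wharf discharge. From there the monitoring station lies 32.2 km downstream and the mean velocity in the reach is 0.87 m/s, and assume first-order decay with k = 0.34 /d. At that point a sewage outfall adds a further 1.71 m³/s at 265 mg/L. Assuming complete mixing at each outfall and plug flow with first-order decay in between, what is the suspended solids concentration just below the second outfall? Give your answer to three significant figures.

45.6 mg/L

Conservation of mass: C = (16.70·17.00 + 0.3670·497.0) / 17.07 = 466.3/17.07 = 27.32 mg/L; combined flow 17.07 m³/s.
Travel time t = 32.2·1000 / 0.87 = 37010 s = 10.28 h.
After decay, C = 27.32 × e^(−kt) = 27.32 × 0.8645 = 23.62 mg/L.
At the second outfall, C = (17.07·23.62 + 1.710·265.0) / (17.07 + 1.710) = 45.60 mg/L.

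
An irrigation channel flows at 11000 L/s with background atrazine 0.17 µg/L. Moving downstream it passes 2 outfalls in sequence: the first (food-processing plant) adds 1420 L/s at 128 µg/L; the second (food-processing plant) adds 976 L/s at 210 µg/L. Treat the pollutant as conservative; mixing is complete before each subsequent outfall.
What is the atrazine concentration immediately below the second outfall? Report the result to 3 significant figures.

After outfall 1: Q = 11000 + 1420 = 12420 L/s; C = (11000·0.1700 + 1420·128.0)/12420 = 14.79 µg/L.
After outfall 2: Q = 12420 + 976.0 = 13400 L/s; C = (12420·14.79 + 976.0·210.0)/13400 = 29.01 µg/L.

29.0 µg/L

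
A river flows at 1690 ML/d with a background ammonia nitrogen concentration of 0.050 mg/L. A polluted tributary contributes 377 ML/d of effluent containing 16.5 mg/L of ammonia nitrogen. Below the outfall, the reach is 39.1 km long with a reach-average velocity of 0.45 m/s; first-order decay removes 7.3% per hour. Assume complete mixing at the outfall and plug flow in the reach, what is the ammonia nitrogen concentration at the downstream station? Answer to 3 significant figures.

Flow-weighted average: C = (1690·0.05000 + 377.0·16.50) / 2067 = 6305/2067 = 3.050 mg/L.
Travel time t = 39.1·1000 / 0.45 = 86890 s = 24.14 h.
7.3%/h lost → k = −ln(1 − 0.073) = 0.07580 h⁻¹.
Applying C = C₀e^(−kt): 3.050 × 0.1605 = 0.4895 mg/L.

0.490 mg/L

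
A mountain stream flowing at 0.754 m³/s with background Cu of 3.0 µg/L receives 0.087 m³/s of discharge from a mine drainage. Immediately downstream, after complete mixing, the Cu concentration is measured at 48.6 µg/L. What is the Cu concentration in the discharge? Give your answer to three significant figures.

Mass balance: 0.7540·3.000 + 0.08700·Cₑ = 0.8410·48.60
→ Cₑ = (0.8410·48.60 − 0.7540·3.000) / 0.08700 = 443.8 µg/L.

444 µg/L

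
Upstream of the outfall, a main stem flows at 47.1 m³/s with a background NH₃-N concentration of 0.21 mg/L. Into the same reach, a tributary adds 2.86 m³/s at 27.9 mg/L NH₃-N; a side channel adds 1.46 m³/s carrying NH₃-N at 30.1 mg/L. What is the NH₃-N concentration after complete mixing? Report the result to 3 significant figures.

2.60 mg/L

After mixing, C = (47.10·0.2100 + 2.860·27.90 + 1.460·30.10) / 51.42 = 133.6/51.42 = 2.599 mg/L.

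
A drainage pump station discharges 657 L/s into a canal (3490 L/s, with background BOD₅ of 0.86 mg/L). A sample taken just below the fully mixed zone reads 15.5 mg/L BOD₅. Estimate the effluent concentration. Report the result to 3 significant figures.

Mass balance: 3490·0.8600 + 657.0·Cₑ = 4147·15.50
→ Cₑ = (4147·15.50 − 3490·0.8600) / 657.0 = 93.27 mg/L.

93.3 mg/L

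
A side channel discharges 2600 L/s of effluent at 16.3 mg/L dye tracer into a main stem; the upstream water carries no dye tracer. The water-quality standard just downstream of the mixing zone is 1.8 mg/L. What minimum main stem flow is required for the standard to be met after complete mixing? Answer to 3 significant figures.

20900 L/s

Set C_mix = 1.8: (Q·0 + 2600·16.30) / (Q + 2600) = 1.8
→ Q = 2600·(16.30 − 1.8)/(1.8 − 0) = 20940 L/s.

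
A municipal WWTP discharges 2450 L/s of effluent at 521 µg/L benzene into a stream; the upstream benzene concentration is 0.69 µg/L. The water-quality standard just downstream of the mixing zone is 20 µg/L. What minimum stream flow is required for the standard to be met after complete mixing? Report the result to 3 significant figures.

Set C_mix = 20: (Q·0.6900 + 2450·521.0) / (Q + 2450) = 20
→ Q = 2450·(521.0 − 20)/(20 − 0.6900) = 63570 L/s.

63600 L/s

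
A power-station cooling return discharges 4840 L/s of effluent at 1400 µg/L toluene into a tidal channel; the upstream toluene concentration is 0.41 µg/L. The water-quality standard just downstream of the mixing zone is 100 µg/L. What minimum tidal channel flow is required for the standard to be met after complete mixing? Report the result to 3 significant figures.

63200 L/s

Set C_mix = 100: (Q·0.4100 + 4840·1400) / (Q + 4840) = 100
→ Q = 4840·(1400 − 100)/(100 − 0.4100) = 63180 L/s.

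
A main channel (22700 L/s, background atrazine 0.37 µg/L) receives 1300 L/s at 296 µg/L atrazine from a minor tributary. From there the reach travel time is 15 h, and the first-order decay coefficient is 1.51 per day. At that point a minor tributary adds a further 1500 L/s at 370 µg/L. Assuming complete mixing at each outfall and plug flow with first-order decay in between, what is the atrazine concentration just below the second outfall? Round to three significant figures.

27.8 µg/L

Mass balance: C = (22700·0.3700 + 1300·296.0) / 24000 = 393200/24000 = 16.38 µg/L; combined flow 24000 L/s.
First-order decay: C = 16.38·exp(−k·t) = 16.38·0.3892 = 6.376 µg/L.
Second outfall: C = (24000·6.376 + 1500·370.0)/25500 = 27.77 µg/L.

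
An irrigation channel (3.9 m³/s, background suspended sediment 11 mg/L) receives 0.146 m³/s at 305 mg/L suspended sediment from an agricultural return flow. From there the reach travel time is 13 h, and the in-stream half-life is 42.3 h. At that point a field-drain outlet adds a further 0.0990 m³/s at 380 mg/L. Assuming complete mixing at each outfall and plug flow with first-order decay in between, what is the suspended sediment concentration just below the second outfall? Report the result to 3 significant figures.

26.1 mg/L

Mixed concentration C = ΣQC/ΣQ = (3.900·11.00 + 0.1460·305.0) / 4.046 = 87.43/4.046 = 21.61 mg/L; combined flow 4.046 m³/s.
Half-life 42.3 h → k = ln 2 / 42.3 = 0.01639 h⁻¹ = 0.3933 d⁻¹.
Decay over the reach: 21.61·exp(−kt) = 21.61·0.8081 = 17.46 mg/L.
At the second outfall, C = (4.046·17.46 + 0.09900·380.0) / (4.046 + 0.09900) = 26.12 mg/L.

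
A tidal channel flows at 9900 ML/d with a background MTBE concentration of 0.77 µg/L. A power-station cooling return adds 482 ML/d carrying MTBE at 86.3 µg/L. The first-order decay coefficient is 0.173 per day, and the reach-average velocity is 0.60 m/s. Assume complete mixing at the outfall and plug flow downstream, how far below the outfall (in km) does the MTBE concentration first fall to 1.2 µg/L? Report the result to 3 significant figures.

412 km

Conservation of mass: C = (9900·0.7700 + 482.0·86.30) / 10380 = 49220/10380 = 4.741 µg/L.
Set 4.741·exp(−k·t) = 1.2 → t = ln(4.741/1.2)/k = 686200 s = 190.6 h.
Distance = v·t = 0.60·686200 = 411700 m = 411.7 km.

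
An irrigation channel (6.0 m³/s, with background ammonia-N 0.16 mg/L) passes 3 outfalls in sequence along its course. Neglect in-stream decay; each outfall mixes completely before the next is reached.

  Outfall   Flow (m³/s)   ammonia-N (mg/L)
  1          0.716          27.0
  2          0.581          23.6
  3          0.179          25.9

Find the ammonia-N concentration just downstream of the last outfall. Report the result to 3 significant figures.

5.17 mg/L

After outfall 1: Q = 6.000 + 0.7160 = 6.716 m³/s; C = (6.000·0.1600 + 0.7160·27.00)/6.716 = 3.021 mg/L.
After outfall 2: Q = 6.716 + 0.5810 = 7.297 m³/s; C = (6.716·3.021 + 0.5810·23.60)/7.297 = 4.660 mg/L.
After outfall 3: Q = 7.297 + 0.1790 = 7.476 m³/s; C = (7.297·4.660 + 0.1790·25.90)/7.476 = 5.168 mg/L.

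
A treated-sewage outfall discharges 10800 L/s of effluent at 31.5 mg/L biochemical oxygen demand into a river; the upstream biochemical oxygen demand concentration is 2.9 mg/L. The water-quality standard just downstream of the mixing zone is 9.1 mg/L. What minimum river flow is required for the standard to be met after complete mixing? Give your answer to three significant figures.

Set C_mix = 9.1: (Q·2.900 + 10800·31.50) / (Q + 10800) = 9.1
→ Q = 10800·(31.50 − 9.1)/(9.1 − 2.900) = 39020 L/s.

39000 L/s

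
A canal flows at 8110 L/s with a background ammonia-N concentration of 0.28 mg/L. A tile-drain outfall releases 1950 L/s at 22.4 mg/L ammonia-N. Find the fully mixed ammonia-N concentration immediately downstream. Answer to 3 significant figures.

Mixed concentration C = ΣQC/ΣQ = (8110·0.2800 + 1950·22.40) / 10060 = 45950/10060 = 4.568 mg/L.

4.57 mg/L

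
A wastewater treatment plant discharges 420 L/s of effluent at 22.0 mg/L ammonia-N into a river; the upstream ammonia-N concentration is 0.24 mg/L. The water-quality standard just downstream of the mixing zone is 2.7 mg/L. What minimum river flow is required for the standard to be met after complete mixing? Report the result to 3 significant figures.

Set C_mix = 2.7: (Q·0.2400 + 420.0·22.00) / (Q + 420.0) = 2.7
→ Q = 420.0·(22.00 − 2.7)/(2.7 − 0.2400) = 3295 L/s.

3300 L/s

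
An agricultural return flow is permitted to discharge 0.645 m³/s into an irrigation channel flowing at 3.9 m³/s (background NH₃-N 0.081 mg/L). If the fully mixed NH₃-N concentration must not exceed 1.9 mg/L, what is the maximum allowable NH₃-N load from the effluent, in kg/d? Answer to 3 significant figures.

Mass balance at the limit: 3.900·0.08100 + 0.6450·Cₑ = 4.545·1.9 → Cₑ = 12.90 mg/L.
Load = 0.6450 m³/s × 12.90 g/m³ × 86 400 s/d = 718.8 kg/d.

719 kg/d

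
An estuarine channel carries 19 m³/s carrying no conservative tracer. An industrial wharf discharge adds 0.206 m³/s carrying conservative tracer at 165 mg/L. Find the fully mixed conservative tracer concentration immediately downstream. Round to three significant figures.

Flow-weighted average: C = (19.00·0 + 0.2060·165.0) / 19.21 = 33.99/19.21 = 1.770 mg/L.

1.77 mg/L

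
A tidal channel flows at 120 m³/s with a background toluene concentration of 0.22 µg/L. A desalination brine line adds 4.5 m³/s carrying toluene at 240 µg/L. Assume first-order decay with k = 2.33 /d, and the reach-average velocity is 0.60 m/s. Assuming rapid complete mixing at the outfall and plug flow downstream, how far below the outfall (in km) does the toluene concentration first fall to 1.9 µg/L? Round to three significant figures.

Mixed concentration C = ΣQC/ΣQ = (120.0·0.2200 + 4.500·240.0) / 124.5 = 1106/124.5 = 8.887 µg/L.
Set 8.887·exp(−k·t) = 1.9 → t = ln(8.887/1.9)/k = 57210 s = 15.89 h.
Distance = v·t = 0.60·57210 = 34320 m = 34.32 km.

34.3 km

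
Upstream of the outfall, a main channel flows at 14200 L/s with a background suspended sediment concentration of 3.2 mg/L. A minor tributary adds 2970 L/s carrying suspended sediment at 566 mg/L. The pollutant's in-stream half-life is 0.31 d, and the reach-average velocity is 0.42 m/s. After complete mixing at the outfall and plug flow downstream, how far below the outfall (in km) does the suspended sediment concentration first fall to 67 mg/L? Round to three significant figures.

Mixed concentration C = ΣQC/ΣQ = (14200·3.200 + 2970·566.0) / 17170 = 1726000/17170 = 100.6 mg/L.
Half-life 0.31 d → k = ln 2 / 0.31 = 2.236 d⁻¹.
Set 100.6·exp(−k·t) = 67 → t = ln(100.6/67)/k = 15690 s = 4.358 h.
Distance = v·t = 0.42·15690 = 6589 m = 6.589 km.

6.59 km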